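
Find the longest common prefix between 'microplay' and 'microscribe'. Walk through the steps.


Compare from the start: 5 characters match: 'micro'. Mismatch at position 6: 'p' vs 's'.

micro


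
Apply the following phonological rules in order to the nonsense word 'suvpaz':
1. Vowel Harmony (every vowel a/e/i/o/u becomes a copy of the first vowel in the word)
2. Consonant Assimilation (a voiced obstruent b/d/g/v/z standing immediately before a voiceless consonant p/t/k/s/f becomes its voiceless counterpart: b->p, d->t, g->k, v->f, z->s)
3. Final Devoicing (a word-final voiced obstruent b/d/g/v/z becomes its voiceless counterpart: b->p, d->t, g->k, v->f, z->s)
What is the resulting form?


Starting form: 'suvpaz'
Rule 1: Vowel Harmony: all vowels become 'u' (matching first vowel). 'suvpaz' -> 'suvpuz'
Rule 2: Consonant Assimilation: voiced obstruent before voiceless consonant becomes voiceless ('vp' -> 'fp'). 'suvpuz' -> 'sufpuz'
Rule 3: Final Devoicing: word-final voiced obstruent 'z' becomes voiceless 's'. 'sufpuz' -> 'sufpus'
Final form: 'sufpus'

sufpus


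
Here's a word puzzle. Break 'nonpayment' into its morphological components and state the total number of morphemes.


Step 1: Identify prefix: 'non' (meaning: not)
Step 2: Identify root: 'pay'
Step 3: Identify suffix(es): 'ment'
Decomposition: non- (prefix: not) + pay (root) + -ment (suffix: action/result)
Total morphemes: 3

3 morphemes (non- (prefix: not) + pay (root) + -ment (suffix: action/result))


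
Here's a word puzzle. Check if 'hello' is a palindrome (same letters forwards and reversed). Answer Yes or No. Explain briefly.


Forward: 'hello'
Reversed: 'olleh'
They differ.

No


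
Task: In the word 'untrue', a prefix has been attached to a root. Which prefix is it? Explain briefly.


The word 'untrue' = 'un' (prefix) + 'true' (root). The prefix is 'un'.

un


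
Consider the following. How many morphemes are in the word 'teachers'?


Decomposition: teach (root) + -er (suffix) + -s (plural) = 3 morpheme(s)

3 morphemes


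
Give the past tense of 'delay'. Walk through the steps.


Apply rule: Add -ed. 'delay' becomes 'delayed'.

delayed


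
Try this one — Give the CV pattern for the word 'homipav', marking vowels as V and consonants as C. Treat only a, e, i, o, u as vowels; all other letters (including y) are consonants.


Letter mapping: h = C, o = V, m = C, i = V, p = C, a = V, v = C.

CVCVCVC


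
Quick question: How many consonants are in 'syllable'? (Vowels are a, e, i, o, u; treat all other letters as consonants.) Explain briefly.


Consonants in 'syllable': s, y, l, l, b, l = 6 consonants.

6


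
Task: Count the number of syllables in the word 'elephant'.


Break 'elephant' into syllables: el-e-phant -> el | e | phant = 3 syllables

3 syllables


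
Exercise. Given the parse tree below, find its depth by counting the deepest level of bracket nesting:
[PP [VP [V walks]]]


Count bracket nesting levels:
'[' at pos 0: depth = 1
'[' at pos 4: depth = 2
'[' at pos 8: depth = 3
Maximum depth reached: 3

3


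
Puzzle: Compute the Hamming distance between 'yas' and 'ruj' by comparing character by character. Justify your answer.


Alignment:
Position 1: 'y' vs 'r' = DIFFER
Position 2: 'a' vs 'u' = DIFFER
Position 3: 's' vs 'j' = DIFFER
Total differences: 3

3


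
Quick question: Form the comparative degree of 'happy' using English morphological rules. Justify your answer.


Apply comparative formation (consonant + y: change y to i, add -er): 'happy' -> 'happier'.

happier


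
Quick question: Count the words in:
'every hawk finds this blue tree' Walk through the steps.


Split into words: every | hawk | finds | this | blue | tree = 6 words.

6


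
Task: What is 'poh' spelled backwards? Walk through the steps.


Reverse 'poh' character by character: 'hop'.

hop


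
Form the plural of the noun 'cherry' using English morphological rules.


Apply rule: Change -y to -ies (consonant + y). 'cherry' becomes 'cherries'.

cherries


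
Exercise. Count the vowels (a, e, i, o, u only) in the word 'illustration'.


Vowels in 'illustration': i, u, a, i, o = 5 vowels.

5


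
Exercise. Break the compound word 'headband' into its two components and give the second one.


Split 'headband' into 'head' + 'band'. The second part is 'band'.

band


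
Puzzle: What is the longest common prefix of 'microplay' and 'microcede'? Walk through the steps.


Compare from the start: 5 characters match: 'micro'. Mismatch at position 6: 'p' vs 'c'.

micro


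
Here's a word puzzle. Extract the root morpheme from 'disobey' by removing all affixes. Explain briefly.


Remove prefix 'dis' from 'disobey' to get root 'obey'.

obey


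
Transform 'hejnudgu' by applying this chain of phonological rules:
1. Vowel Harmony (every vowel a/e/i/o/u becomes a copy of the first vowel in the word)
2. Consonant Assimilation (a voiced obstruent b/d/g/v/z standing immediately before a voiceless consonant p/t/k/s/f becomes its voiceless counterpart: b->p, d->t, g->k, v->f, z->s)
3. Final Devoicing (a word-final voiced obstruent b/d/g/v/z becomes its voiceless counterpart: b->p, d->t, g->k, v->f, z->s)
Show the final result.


Starting form: 'hejnudgu'
Rule 1: Vowel Harmony: all vowels become 'e' (matching first vowel). 'hejnudgu' -> 'hejnedge'
Rule 2: Consonant Assimilation: no voiced obstruent (b/d/g/v/z) stands immediately before a voiceless consonant (p/t/k/s/f). No change.
Rule 3: Final Devoicing: the word ends in the vowel 'e', not a consonant. No change.
Final form: 'hejnedge'

hejnedge


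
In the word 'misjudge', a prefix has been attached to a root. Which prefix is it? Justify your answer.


The word 'misjudge' = 'mis' (prefix) + 'judge' (root). The prefix is 'mis'.

mis


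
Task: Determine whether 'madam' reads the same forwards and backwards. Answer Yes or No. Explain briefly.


Forward: 'madam'
Reversed: 'madam'
They are identical.

Yes


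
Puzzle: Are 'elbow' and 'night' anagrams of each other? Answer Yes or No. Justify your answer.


Sorted letters of 'elbow': 'below'
Sorted letters of 'night': 'ghint'
They do not match.

No


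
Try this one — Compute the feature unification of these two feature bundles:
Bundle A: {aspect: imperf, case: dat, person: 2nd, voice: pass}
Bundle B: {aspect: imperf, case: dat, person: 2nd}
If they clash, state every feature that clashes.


Compare features:
aspect: A=imperf vs B=imperf -> unified: imperf
case: A=dat vs B=dat -> unified: dat
person: A=2nd vs B=2nd -> unified: 2nd
voice: A=pass vs B=_ -> unified: pass
No clashes found.

Unified: {aspect: imperf, case: dat, person: 2nd, voice: pass}


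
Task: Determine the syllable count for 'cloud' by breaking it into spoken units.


Break 'cloud' into syllables: cloud -> cloud = 1 syllable

1 syllable


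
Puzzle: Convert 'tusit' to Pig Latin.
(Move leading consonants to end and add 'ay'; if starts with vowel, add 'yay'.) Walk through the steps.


'tusit': move consonant cluster 't' to end and add 'ay': 'usittay'.

usittay


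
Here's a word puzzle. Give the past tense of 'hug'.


Apply rule: Double final consonant and add -ed. 'hug' becomes 'hugged'.

hugged


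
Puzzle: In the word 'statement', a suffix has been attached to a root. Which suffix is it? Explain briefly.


The word 'statement' = 'state' (root) + '-ment' (suffix). The suffix is '-ment'.

ment


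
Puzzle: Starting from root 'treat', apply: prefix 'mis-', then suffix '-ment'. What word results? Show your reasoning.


Step 1: Add prefix 'mis-' to 'treat' = 'mistreat'
Step 2: Add suffix '-ment' to 'mistreat' = 'mistreatment'

mistreatment


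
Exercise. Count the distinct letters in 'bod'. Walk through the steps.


Unique letters in 'bod': {b, d, o} = 3 distinct letters.

3


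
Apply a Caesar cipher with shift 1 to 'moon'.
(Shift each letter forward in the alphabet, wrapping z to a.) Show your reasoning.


Shift each letter by 1: m -> n, o -> p, o -> p, n -> o. Result: 'nppo'.

nppo


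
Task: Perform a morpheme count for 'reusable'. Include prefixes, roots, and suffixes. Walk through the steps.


Decomposition: re- (prefix) + use (root) + -able (suffix) = 3 morpheme(s)

3 morphemes


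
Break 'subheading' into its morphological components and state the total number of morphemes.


Step 1: Identify prefix: 'sub' (meaning: below)
Step 2: Identify root: 'head'
Step 3: Identify suffix(es): 'ing'
Decomposition: sub- (prefix: below) + head (root) + -ing (suffix: ongoing/result)
Total morphemes: 3

3 morphemes (sub- (prefix: below) + head (root) + -ing (suffix: ongoing/result))


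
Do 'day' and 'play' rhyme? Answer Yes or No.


Rime (stressed vowel + following sounds) of 'day': -ay = /eɪ/
Rime of 'play': -ay = /eɪ/
/eɪ/ and /eɪ/ are the same ending sound, so the words rhyme.

Yes


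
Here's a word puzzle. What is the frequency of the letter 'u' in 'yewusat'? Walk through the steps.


Letter 'u' in 'yewusat': found at position(s) 4 = 1 occurrence(s).

1


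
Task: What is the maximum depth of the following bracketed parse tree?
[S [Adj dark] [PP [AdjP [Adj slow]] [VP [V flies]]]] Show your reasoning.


Count bracket nesting levels:
'[' at pos 0: depth = 1
'[' at pos 3: depth = 2
'[' at pos 14: depth = 2
'[' at pos 18: depth = 3
'[' at pos 24: depth = 4
'[' at pos 36: depth = 3
'[' at pos 40: depth = 4
Maximum depth reached: 4

4


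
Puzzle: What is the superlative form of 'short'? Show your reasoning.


Apply superlative formation (add -est): 'short' -> 'shortest'.

shortest


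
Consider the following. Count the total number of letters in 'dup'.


Spell out 'dup' and number each letter: d(1), u(2), p(3). Total: 3 letters.

3


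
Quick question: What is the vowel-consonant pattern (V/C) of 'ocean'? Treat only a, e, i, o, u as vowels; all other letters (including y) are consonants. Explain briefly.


Letter mapping: o = V, c = C, e = V, a = V, n = C.

VCVVC


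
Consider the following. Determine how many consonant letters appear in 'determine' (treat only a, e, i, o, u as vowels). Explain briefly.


Consonants in 'determine': d, t, r, m, n = 5 consonants.

5


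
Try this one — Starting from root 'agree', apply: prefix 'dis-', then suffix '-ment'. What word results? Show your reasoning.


Step 1: Add prefix 'dis-' to 'agree' = 'disagree'
Step 2: Add suffix '-ment' to 'disagree' = 'disagreement'

disagreement


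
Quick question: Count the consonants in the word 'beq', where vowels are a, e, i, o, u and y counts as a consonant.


Consonants in 'beq': b, q = 2 consonants.

2


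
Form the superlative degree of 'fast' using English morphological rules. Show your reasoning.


Apply superlative formation (add -est): 'fast' -> 'fastest'.

fastest


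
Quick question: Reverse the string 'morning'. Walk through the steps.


Reverse 'morning' character by character: 'gninrom'.

gninrom


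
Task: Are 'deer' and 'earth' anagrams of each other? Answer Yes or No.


Sorted letters of 'deer': 'deer'
Sorted letters of 'earth': 'aehrt'
They do not match.

No


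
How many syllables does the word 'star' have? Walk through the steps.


Break 'star' into syllables: star -> star = 1 syllable

1 syllable


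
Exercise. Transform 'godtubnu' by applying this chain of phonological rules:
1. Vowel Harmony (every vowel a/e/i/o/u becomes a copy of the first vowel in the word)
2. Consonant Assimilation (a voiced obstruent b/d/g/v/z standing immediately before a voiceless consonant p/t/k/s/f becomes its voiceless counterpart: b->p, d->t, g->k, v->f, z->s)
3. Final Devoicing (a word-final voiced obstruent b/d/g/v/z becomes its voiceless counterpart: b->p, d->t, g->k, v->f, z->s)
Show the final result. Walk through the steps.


Starting form: 'godtubnu'
Rule 1: Vowel Harmony: all vowels become 'o' (matching first vowel). 'godtubnu' -> 'godtobno'
Rule 2: Consonant Assimilation: voiced obstruent before voiceless consonant becomes voiceless ('dt' -> 'tt'). 'godtobno' -> 'gottobno'
Rule 3: Final Devoicing: the word ends in the vowel 'o', not a consonant. No change.
Final form: 'gottobno'

gottobno


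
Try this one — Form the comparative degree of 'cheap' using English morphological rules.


Apply comparative formation (add -er): 'cheap' -> 'cheaper'.

cheaper


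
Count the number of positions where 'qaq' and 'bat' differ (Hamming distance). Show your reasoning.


Alignment:
Position 1: 'q' vs 'b' = DIFFER
Position 2: 'a' vs 'a' = match
Position 3: 'q' vs 't' = DIFFER
Total differences: 2

2


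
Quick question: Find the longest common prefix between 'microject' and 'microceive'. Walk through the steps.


Compare from the start: 5 characters match: 'micro'. Mismatch at position 6: 'j' vs 'c'.

micro


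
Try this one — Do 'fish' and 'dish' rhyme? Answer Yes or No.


Rime (stressed vowel + following sounds) of 'fish': -ish = /ɪʃ/
Rime of 'dish': -ish = /ɪʃ/
/ɪʃ/ and /ɪʃ/ are the same ending sound, so the words rhyme.

Yes


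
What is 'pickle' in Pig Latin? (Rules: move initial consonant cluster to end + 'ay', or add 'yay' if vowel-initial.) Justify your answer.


'pickle': move consonant cluster 'p' to end and add 'ay': 'icklepay'.

icklepay


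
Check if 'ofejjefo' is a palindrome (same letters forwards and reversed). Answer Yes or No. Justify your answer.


Forward: 'ofejjefo'
Reversed: 'ofejjefo'
They are identical.

Yes


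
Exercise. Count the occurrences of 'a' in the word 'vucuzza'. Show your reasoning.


Letter 'a' in 'vucuzza': found at position(s) 7 = 1 occurrence(s).

1


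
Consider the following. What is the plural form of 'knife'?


Apply rule: Change -fe to -ves. 'knife' becomes 'knives'.

knives


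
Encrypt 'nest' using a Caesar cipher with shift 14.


Shift each letter by 14: n -> b, e -> s, s -> g, t -> h. Result: 'bsgh'.

bsgh


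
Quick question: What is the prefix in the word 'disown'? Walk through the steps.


The word 'disown' = 'dis' (prefix) + 'own' (root). The prefix is 'dis'.

dis


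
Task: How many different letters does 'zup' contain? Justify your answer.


Unique letters in 'zup': {p, u, z} = 3 distinct letters.

3


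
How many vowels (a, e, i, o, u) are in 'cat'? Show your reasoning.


Vowels in 'cat': a = 1 vowels.

1


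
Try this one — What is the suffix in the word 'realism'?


The word 'realism' = 'real' (root) + '-ism' (suffix). The suffix is '-ism'.

ism


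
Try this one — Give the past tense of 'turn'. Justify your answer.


Apply rule: Add -ed. 'turn' becomes 'turned'.

turned


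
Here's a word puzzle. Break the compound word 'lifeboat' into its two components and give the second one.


Split 'lifeboat' into 'life' + 'boat'. The second part is 'boat'.

boat


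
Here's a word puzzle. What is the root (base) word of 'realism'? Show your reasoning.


Remove suffix '-ism' from 'realism' to get root 'real'.

real


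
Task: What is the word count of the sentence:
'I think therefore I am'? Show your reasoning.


Split into words: I | think | therefore | I | am = 5 words.

5


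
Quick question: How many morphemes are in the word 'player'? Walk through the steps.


Decomposition: play (root) + -er (suffix) = 2 morpheme(s)

2 morphemes


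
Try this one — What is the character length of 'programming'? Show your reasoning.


Spell out 'programming' and number each letter: p(1), r(2), o(3), g(4), r(5), a(6), m(7), m(8), i(9), n(10), g(11). Total: 11 letters.

11


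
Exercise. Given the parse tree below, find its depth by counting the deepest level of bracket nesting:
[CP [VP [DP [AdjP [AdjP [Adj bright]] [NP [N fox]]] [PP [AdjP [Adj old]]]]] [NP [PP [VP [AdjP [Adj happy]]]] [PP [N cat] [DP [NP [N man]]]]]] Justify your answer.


Count bracket nesting levels:
'[' at pos 0: depth = 1
'[' at pos 4: depth = 2
'[' at pos 8: depth = 3
'[' at pos 12: depth = 4
'[' at pos 18: depth = 5
'[' at pos 24: depth = 6
'[' at pos 38: depth = 5
'[' at pos 42: depth = 6
'[' at pos 52: depth = 4
'[' at pos 56: depth = 5
'[' at pos 62: depth = 6
'[' at pos 76: depth = 2
'[' at pos 80: depth = 3
'[' at pos 84: depth = 4
'[' at pos 88: depth = 5
'[' at pos 94: depth = 6
'[' at pos 109: depth = 3
'[' at pos 113: depth = 4
'[' at pos 121: depth = 4
'[' at pos 125: depth = 5
'[' at pos 129: depth = 6
Maximum depth reached: 6

6


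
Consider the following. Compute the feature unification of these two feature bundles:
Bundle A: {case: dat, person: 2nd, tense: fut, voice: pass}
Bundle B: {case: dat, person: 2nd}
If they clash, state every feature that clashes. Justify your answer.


Compare features:
case: A=dat vs B=dat -> unified: dat
person: A=2nd vs B=2nd -> unified: 2nd
tense: A=fut vs B=_ -> unified: fut
voice: A=pass vs B=_ -> unified: pass
No clashes found.

Unified: {case: dat, person: 2nd, tense: fut, voice: pass}


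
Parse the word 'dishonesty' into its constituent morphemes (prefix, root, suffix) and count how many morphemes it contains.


Step 1: Identify prefix: 'dis' (meaning: not/apart)
Step 2: Identify root: 'honest'
Step 3: Identify suffix(es): 'y'
Decomposition: dis- (prefix: not/apart) + honest (root) + -y (suffix: quality)
Total morphemes: 3

3 morphemes (dis- (prefix: not/apart) + honest (root) + -y (suffix: quality))


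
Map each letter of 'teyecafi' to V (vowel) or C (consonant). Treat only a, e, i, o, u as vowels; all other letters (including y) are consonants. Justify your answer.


Letter mapping: t = C, e = V, y = C, e = V, c = C, a = V, f = C, i = V.

CVCVCVCV


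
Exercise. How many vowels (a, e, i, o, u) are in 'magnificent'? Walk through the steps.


Vowels in 'magnificent': a, i, i, e = 4 vowels.

4


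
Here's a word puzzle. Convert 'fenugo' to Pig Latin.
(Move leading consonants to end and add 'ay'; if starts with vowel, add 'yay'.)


'fenugo': move consonant cluster 'f' to end and add 'ay': 'enugofay'.

enugofay


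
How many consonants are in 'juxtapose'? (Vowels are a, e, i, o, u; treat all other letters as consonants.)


Consonants in 'juxtapose': j, x, t, p, s = 5 consonants.

5


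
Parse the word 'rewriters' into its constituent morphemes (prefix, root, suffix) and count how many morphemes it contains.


Step 1: Identify prefix: 're' (meaning: again)
Step 2: Identify root: 'write'
Step 3: Identify suffix(es): 'er, s'
Decomposition: re- (prefix: again) + write (root) + -er (suffix: one who) + -s (plural)
Total morphemes: 4

4 morphemes (re- (prefix: again) + write (root) + -er (suffix: one who) + -s (plural))


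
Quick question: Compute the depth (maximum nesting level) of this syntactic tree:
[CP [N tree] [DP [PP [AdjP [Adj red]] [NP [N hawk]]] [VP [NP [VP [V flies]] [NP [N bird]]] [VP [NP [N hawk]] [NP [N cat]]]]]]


Count bracket nesting levels:
'[' at pos 0: depth = 1
'[' at pos 4: depth = 2
'[' at pos 13: depth = 2
'[' at pos 17: depth = 3
'[' at pos 21: depth = 4
'[' at pos 27: depth = 5
'[' at pos 38: depth = 4
'[' at pos 42: depth = 5
'[' at pos 53: depth = 3
'[' at pos 57: depth = 4
'[' at pos 61: depth = 5
'[' at pos 65: depth = 6
'[' at pos 76: depth = 5
'[' at pos 80: depth = 6
'[' at pos 91: depth = 4
'[' at pos 95: depth = 5
'[' at pos 99: depth = 6
'[' at pos 109: depth = 5
'[' at pos 113: depth = 6
Maximum depth reached: 6

6


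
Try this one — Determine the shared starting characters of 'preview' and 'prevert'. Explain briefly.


Compare from the start: 4 characters match: 'prev'. Mismatch at position 5: 'i' vs 'e'.

prev


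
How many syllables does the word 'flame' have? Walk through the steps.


Break 'flame' into syllables: flame -> flame = 1 syllable

1 syllable


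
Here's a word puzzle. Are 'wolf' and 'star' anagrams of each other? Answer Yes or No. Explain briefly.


Sorted letters of 'wolf': 'flow'
Sorted letters of 'star': 'arst'
They do not match.

No


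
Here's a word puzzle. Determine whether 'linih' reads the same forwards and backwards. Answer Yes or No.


Forward: 'linih'
Reversed: 'hinil'
They differ.

No


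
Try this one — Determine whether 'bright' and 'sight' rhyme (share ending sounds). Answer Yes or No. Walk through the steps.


Rime (stressed vowel + following sounds) of 'bright': -ight = /aɪt/
Rime of 'sight': -ight = /aɪt/
/aɪt/ and /aɪt/ are the same ending sound, so the words rhyme.

Yes


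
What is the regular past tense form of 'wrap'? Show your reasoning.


Apply rule: Double final consonant and add -ed. 'wrap' becomes 'wrapped'.

wrapped


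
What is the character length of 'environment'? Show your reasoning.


Spell out 'environment' and number each letter: e(1), n(2), v(3), i(4), r(5), o(6), n(7), m(8), e(9), n(10), t(11). Total: 11 letters.

11


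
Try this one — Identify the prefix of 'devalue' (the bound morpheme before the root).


The word 'devalue' = 'de' (prefix) + 'value' (root). The prefix is 'de'.

de


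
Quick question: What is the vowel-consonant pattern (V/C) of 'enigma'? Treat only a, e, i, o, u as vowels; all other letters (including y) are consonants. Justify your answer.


Letter mapping: e = V, n = C, i = V, g = C, m = C, a = V.

VCVCCV


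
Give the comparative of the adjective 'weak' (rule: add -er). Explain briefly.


Apply comparative formation (add -er): 'weak' -> 'weaker'.

weaker


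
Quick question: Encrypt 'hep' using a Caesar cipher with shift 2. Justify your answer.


Shift each letter by 2: h -> j, e -> g, p -> r. Result: 'jgr'.

jgr


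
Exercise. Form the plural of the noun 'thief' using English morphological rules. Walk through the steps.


Apply rule: Change -f to -ves. 'thief' becomes 'thieves'.

thieves


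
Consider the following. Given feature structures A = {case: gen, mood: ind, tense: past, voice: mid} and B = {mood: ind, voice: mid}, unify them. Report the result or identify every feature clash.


Compare features:
case: A=gen vs B=_ -> unified: gen
mood: A=ind vs B=ind -> unified: ind
tense: A=past vs B=_ -> unified: past
voice: A=mid vs B=mid -> unified: mid
No clashes found.

Unified: {case: gen, mood: ind, tense: past, voice: mid}


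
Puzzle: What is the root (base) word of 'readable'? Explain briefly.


Remove suffix '-able' from 'readable' to get root 'read'.

read


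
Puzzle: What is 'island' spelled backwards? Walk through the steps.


Reverse 'island' character by character: 'dnalsi'.

dnalsi


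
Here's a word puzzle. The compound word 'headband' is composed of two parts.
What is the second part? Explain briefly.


Split 'headband' into 'head' + 'band'. The second part is 'band'.

band


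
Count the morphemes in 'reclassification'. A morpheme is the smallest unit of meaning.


Decomposition: re- (prefix) + class (root) + -ify (suffix) + -ation (suffix) = 4 morpheme(s)

4 morphemes


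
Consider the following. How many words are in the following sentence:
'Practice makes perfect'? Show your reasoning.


Split into words: Practice | makes | perfect = 3 words.

3


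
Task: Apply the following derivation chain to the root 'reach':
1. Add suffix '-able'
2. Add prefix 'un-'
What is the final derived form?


Step 1: Add suffix '-able' to 'reach' = 'reachable'
Step 2: Add prefix 'un-' to 'reachable' = 'unreachable'

unreachable


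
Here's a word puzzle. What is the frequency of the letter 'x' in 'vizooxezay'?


Letter 'x' in 'vizooxezay': found at position(s) 6 = 1 occurrence(s).

1


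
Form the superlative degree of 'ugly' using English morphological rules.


Apply superlative formation (consonant + y: change y to i, add -est): 'ugly' -> 'ugliest'.

ugliest


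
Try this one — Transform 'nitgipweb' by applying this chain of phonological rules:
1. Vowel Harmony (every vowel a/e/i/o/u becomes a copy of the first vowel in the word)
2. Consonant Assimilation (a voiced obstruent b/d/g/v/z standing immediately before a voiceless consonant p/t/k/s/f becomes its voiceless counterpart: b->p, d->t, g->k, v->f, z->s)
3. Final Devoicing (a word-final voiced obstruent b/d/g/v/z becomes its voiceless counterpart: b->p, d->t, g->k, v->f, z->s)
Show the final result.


Starting form: 'nitgipweb'
Rule 1: Vowel Harmony: all vowels become 'i' (matching first vowel). 'nitgipweb' -> 'nitgipwib'
Rule 2: Consonant Assimilation: no voiced obstruent (b/d/g/v/z) stands immediately before a voiceless consonant (p/t/k/s/f). No change.
Rule 3: Final Devoicing: word-final voiced obstruent 'b' becomes voiceless 'p'. 'nitgipwib' -> 'nitgipwip'
Final form: 'nitgipwip'

nitgipwip


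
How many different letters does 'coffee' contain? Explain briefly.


Unique letters in 'coffee': {c, e, f, o} = 4 distinct letters.

4


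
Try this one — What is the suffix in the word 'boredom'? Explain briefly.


The word 'boredom' = 'bore' (root) + '-dom' (suffix). The suffix is '-dom'.

dom


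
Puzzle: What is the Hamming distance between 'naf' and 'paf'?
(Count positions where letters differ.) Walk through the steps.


Alignment:
Position 1: 'n' vs 'p' = DIFFER
Position 2: 'a' vs 'a' = match
Position 3: 'f' vs 'f' = match
Total differences: 1

1


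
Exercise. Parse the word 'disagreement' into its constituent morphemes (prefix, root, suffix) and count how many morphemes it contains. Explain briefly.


Step 1: Identify prefix: 'dis' (meaning: not/apart)
Step 2: Identify root: 'agree'
Step 3: Identify suffix(es): 'ment'
Decomposition: dis- (prefix: not/apart) + agree (root) + -ment (suffix: action/result)
Total morphemes: 3

3 morphemes (dis- (prefix: not/apart) + agree (root) + -ment (suffix: action/result))


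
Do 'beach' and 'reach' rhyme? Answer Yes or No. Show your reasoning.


Rime (stressed vowel + following sounds) of 'beach': -each = /iːtʃ/
Rime of 'reach': -each = /iːtʃ/
/iːtʃ/ and /iːtʃ/ are the same ending sound, so the words rhyme.

Yes


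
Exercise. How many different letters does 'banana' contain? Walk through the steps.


Unique letters in 'banana': {a, b, n} = 3 distinct letters.

3


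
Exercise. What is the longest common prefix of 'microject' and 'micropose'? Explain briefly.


Compare from the start: 5 characters match: 'micro'. Mismatch at position 6: 'j' vs 'p'.

micro


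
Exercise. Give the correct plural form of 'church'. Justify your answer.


Apply rule: Add -es (sibilant/fricative ending). 'church' becomes 'churches'.

churches


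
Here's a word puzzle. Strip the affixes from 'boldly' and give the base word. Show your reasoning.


Remove suffix '-ly' from 'boldly' to get root 'bold'.

bold


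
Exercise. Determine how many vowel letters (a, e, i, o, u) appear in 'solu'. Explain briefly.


Vowels in 'solu': o, u = 2 vowels.

2


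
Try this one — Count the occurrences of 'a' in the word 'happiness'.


Letter 'a' in 'happiness': found at position(s) 2 = 1 occurrence(s).

1


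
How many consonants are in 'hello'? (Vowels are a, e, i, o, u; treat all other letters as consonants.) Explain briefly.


Consonants in 'hello': h, l, l = 3 consonants.

3


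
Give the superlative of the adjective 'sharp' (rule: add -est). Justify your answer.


Apply superlative formation (add -est): 'sharp' -> 'sharpest'.

sharpest


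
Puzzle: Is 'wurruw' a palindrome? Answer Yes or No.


Forward: 'wurruw'
Reversed: 'wurruw'
They are identical.

Yes


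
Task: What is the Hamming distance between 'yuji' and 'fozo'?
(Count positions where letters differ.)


Alignment:
Position 1: 'y' vs 'f' = DIFFER
Position 2: 'u' vs 'o' = DIFFER
Position 3: 'j' vs 'z' = DIFFER
Position 4: 'i' vs 'o' = DIFFER
Total differences: 4

4


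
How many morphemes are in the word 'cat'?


Decomposition: cat (free morpheme) = 1 morpheme(s)

1 morphemes


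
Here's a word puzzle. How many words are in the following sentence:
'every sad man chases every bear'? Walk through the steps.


Split into words: every | sad | man | chases | every | bear = 6 words.

6


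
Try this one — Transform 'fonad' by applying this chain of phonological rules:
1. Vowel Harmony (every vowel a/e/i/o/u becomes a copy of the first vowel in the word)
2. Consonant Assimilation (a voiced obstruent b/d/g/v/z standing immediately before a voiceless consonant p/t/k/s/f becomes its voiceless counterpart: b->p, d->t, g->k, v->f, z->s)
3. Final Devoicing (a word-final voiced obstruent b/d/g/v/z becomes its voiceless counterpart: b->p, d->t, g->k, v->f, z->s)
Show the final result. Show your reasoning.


Starting form: 'fonad'
Rule 1: Vowel Harmony: all vowels become 'o' (matching first vowel). 'fonad' -> 'fonod'
Rule 2: Consonant Assimilation: no voiced obstruent (b/d/g/v/z) stands immediately before a voiceless consonant (p/t/k/s/f). No change.
Rule 3: Final Devoicing: word-final voiced obstruent 'd' becomes voiceless 't'. 'fonod' -> 'fonot'
Final form: 'fonot'

fonot


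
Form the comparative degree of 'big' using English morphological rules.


Apply comparative formation (double final consonant, add -er): 'big' -> 'bigger'.

bigger


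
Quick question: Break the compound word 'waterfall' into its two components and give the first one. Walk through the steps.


Split 'waterfall' into 'water' + 'fall'. The first part is 'water'.

water


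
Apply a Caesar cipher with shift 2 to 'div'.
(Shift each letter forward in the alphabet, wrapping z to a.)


Shift each letter by 2: d -> f, i -> k, v -> x. Result: 'fkx'.

fkx


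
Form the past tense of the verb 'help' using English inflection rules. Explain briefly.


Apply rule: Add -ed. 'help' becomes 'helped'.

helped


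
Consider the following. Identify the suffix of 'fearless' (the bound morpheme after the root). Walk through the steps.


The word 'fearless' = 'fear' (root) + '-less' (suffix). The suffix is '-less'.

less


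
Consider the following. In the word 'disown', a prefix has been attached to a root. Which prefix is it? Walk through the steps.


The word 'disown' = 'dis' (prefix) + 'own' (root). The prefix is 'dis'.

dis


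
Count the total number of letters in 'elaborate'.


Spell out 'elaborate' and number each letter: e(1), l(2), a(3), b(4), o(5), r(6), a(7), t(8), e(9). Total: 9 letters.

9


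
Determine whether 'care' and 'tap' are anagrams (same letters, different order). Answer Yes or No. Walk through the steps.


Sorted letters of 'care': 'acer'
Sorted letters of 'tap': 'apt'
They do not match.

No


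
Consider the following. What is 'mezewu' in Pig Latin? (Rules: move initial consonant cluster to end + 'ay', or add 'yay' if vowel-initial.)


'mezewu': move consonant cluster 'm' to end and add 'ay': 'ezewumay'.

ezewumay


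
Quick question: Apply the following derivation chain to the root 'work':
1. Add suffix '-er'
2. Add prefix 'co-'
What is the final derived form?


Step 1: Add suffix '-er' to 'work' = 'worker'
Step 2: Add prefix 'co-' to 'worker' = 'coworker'

coworker


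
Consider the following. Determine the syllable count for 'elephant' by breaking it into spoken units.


Break 'elephant' into syllables: el-e-phant -> el | e | phant = 3 syllables

3 syllables


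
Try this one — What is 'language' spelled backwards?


Reverse 'language' character by character: 'egaugnal'.

egaugnal


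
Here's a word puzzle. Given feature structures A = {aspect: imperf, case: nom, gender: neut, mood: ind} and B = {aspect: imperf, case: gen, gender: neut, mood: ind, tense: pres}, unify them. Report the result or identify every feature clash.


Compare features:
aspect: A=imperf vs B=imperf -> unified: imperf
case: A=nom vs B=gen -> CLASH
gender: A=neut vs B=neut -> unified: neut
mood: A=ind vs B=ind -> unified: ind
tense: A=_ vs B=pres -> unified: pres
Clash detected on feature 'case' (nom vs gen); unification fails.

CLASH on 'case' (nom vs gen)


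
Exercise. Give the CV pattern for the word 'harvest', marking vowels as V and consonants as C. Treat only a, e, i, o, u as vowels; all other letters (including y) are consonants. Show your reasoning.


Letter mapping: h = C, a = V, r = C, v = C, e = V, s = C, t = C.

CVCCVCC


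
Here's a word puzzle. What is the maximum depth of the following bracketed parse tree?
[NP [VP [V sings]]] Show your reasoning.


Count bracket nesting levels:
'[' at pos 0: depth = 1
'[' at pos 4: depth = 2
'[' at pos 8: depth = 3
Maximum depth reached: 3

3


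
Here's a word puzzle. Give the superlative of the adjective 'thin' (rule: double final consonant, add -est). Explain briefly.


Apply superlative formation (double final consonant, add -est): 'thin' -> 'thinnest'.

thinnest


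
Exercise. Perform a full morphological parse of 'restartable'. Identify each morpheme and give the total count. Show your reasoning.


Step 1: Identify prefix: 're' (meaning: again)
Step 2: Identify root: 'start'
Step 3: Identify suffix(es): 'able'
Decomposition: re- (prefix: again) + start (root) + -able (suffix: capable of)
Total morphemes: 3

3 morphemes (re- (prefix: again) + start (root) + -able (suffix: capable of))


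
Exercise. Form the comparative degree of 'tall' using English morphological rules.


Apply comparative formation (add -er): 'tall' -> 'taller'.

taller


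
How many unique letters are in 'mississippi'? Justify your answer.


Unique letters in 'mississippi': {i, m, p, s} = 4 distinct letters.

4


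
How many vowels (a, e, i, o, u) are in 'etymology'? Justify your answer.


Vowels in 'etymology': e, o, o = 3 vowels.

3


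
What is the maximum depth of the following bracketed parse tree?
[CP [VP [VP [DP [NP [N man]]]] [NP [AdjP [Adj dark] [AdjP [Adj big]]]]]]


Count bracket nesting levels:
'[' at pos 0: depth = 1
'[' at pos 4: depth = 2
'[' at pos 8: depth = 3
'[' at pos 12: depth = 4
'[' at pos 16: depth = 5
'[' at pos 20: depth = 6
'[' at pos 31: depth = 3
'[' at pos 35: depth = 4
'[' at pos 41: depth = 5
'[' at pos 52: depth = 5
'[' at pos 58: depth = 6
Maximum depth reached: 6

6


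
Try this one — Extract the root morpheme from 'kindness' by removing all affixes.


Remove suffix '-ness' from 'kindness' to get root 'kind'.

kind


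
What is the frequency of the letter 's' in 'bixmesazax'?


Letter 's' in 'bixmesazax': found at position(s) 6 = 1 occurrence(s).

1


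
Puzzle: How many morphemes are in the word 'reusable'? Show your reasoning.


Decomposition: re- (prefix) + use (root) + -able (suffix) = 3 morpheme(s)

3 morphemes


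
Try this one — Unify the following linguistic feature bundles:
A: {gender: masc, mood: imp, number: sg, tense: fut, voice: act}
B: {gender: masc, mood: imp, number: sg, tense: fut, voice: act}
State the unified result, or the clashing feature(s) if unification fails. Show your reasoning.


Compare features:
gender: A=masc vs B=masc -> unified: masc
mood: A=imp vs B=imp -> unified: imp
number: A=sg vs B=sg -> unified: sg
tense: A=fut vs B=fut -> unified: fut
voice: A=act vs B=act -> unified: act
No clashes found.

Unified: {gender: masc, mood: imp, number: sg, tense: fut, voice: act}


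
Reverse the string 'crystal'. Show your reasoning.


Reverse 'crystal' character by character: 'latsyrc'.

latsyrc


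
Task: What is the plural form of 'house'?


Apply rule: Add -s. 'house' becomes 'houses'.

houses


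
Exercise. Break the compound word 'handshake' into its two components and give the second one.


Split 'handshake' into 'hand' + 'shake'. The second part is 'shake'.

shake


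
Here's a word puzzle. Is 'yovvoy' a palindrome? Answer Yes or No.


Forward: 'yovvoy'
Reversed: 'yovvoy'
They are identical.

Yes


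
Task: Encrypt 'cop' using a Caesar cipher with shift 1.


Shift each letter by 1: c -> d, o -> p, p -> q. Result: 'dpq'.

dpq


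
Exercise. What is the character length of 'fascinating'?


Spell out 'fascinating' and number each letter: f(1), a(2), s(3), c(4), i(5), n(6), a(7), t(8), i(9), n(10), g(11). Total: 11 letters.

11


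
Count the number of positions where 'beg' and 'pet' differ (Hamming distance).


Alignment:
Position 1: 'b' vs 'p' = DIFFER
Position 2: 'e' vs 'e' = match
Position 3: 'g' vs 't' = DIFFER
Total differences: 2

2


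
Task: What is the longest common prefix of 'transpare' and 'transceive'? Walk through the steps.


Compare from the start: 5 characters match: 'trans'. Mismatch at position 6: 'p' vs 'c'.

trans


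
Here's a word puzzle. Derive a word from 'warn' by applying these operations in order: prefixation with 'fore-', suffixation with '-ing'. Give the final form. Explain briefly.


Step 1: Add prefix 'fore-' to 'warn' = 'forewarn'
Step 2: Add suffix '-ing' to 'forewarn' = 'forewarning'

forewarning


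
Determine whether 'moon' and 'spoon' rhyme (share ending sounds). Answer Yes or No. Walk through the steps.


Rime (stressed vowel + following sounds) of 'moon': -oon = /uːn/
Rime of 'spoon': -oon = /uːn/
/uːn/ and /uːn/ are the same ending sound, so the words rhyme.

Yes


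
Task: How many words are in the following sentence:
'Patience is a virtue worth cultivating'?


Split into words: Patience | is | a | virtue | worth | cultivating = 6 words.

6


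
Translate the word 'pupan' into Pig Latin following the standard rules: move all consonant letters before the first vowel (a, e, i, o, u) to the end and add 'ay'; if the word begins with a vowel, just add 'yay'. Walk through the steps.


'pupan': move consonant cluster 'p' to end and add 'ay': 'upanpay'.

upanpay


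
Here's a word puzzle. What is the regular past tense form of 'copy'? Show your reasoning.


Apply rule: Change -y to -ied. 'copy' becomes 'copied'.

copied


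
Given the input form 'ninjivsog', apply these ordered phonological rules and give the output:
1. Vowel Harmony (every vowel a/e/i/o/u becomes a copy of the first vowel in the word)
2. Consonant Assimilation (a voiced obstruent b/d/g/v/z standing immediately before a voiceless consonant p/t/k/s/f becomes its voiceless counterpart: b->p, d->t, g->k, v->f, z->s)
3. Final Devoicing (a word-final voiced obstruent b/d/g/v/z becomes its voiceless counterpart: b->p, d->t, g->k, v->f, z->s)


Starting form: 'ninjivsog'
Rule 1: Vowel Harmony: all vowels become 'i' (matching first vowel). 'ninjivsog' -> 'ninjivsig'
Rule 2: Consonant Assimilation: voiced obstruent before voiceless consonant becomes voiceless ('vs' -> 'fs'). 'ninjivsig' -> 'ninjifsig'
Rule 3: Final Devoicing: word-final voiced obstruent 'g' becomes voiceless 'k'. 'ninjifsig' -> 'ninjifsik'
Final form: 'ninjifsik'

ninjifsik


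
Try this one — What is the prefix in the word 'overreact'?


The word 'overreact' = 'over' (prefix) + 'react' (root). The prefix is 'over'.

over


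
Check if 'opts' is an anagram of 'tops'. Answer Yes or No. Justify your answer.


Sorted letters of 'opts': 'opst'
Sorted letters of 'tops': 'opst'
They match.

Yes


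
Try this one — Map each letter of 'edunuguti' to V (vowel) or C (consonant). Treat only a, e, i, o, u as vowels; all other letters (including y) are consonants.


Letter mapping: e = V, d = C, u = V, n = C, u = V, g = C, u = V, t = C, i = V.

VCVCVCVCV


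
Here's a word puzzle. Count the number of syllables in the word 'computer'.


Break 'computer' into syllables: com-pu-ter -> com | pu | ter = 3 syllables

3 syllables


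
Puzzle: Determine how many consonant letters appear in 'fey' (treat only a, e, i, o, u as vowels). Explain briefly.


Consonants in 'fey': f, y = 2 consonants.

2


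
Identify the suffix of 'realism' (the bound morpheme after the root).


The word 'realism' = 'real' (root) + '-ism' (suffix). The suffix is '-ism'.

ism
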